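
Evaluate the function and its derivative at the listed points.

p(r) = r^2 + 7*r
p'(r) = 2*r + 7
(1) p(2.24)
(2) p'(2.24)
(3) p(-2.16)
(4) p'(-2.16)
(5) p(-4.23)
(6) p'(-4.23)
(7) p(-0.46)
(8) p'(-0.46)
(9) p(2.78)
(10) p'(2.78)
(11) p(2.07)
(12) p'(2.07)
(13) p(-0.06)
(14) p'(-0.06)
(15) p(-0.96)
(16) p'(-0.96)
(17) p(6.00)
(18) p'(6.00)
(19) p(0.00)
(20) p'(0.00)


(1) = 20.70
(2) = 11.48
(3) = -10.45
(4) = 2.68
(5) = -11.72
(6) = -1.46
(7) = -3.01
(8) = 6.08
(9) = 27.19
(10) = 12.56
(11) = 18.77
(12) = 11.14
(13) = -0.42
(14) = 6.88
(15) = -5.80
(16) = 5.08
(17) = 78.00
(18) = 19.00
(19) = 0.00
(20) = 7.00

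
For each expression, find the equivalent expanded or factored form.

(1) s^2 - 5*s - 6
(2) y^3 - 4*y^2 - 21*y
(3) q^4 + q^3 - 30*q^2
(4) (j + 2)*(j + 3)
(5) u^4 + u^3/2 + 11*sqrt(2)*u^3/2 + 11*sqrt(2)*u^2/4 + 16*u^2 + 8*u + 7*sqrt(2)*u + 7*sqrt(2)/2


(1) = (s - 6)*(s + 1)
(2) = y*(y - 7)*(y + 3)
(3) = q^2*(q - 5)*(q + 6)
(4) = j^2 + 5*j + 6
(5) = (u + 1/2)*(u + sqrt(2))^2*(u + 7*sqrt(2)/2)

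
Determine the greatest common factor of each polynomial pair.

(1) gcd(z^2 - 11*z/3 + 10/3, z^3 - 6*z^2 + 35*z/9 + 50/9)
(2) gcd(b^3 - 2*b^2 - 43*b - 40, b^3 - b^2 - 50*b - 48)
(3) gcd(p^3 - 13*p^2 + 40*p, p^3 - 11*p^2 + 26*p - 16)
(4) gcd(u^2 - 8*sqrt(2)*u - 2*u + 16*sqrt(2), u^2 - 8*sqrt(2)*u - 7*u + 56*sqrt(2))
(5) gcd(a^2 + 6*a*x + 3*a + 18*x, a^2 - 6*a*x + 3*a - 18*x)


(1) = z - 5/3
(2) = b^2 - 7*b - 8
(3) = gcd(p*(p - 8)*(p - 5), (p - 8)*(p - 2)*(p - 1)) = p - 8
(4) = gcd((u - 2)*(u - 8*sqrt(2)), (u - 7)*(u - 8*sqrt(2))) = u - 8*sqrt(2)
(5) = a + 3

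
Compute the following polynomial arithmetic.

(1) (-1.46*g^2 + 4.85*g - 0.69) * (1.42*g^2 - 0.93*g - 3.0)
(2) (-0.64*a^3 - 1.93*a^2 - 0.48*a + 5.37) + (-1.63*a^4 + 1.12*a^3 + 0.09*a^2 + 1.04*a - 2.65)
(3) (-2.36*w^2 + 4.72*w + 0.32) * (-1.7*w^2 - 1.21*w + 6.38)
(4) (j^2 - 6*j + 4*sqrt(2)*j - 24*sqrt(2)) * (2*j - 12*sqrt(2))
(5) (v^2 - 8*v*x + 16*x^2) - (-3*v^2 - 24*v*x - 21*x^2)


(1) = -2.0732*g^4 + 8.2448*g^3 - 1.1103*g^2 - 13.9083*g + 2.07
(2) = -1.63*a^4 + 0.48*a^3 - 1.84*a^2 + 0.56*a + 2.72
(3) = 4.012*w^4 - 5.1684*w^3 - 21.312*w^2 + 29.7264*w + 2.0416
(4) = 2*j^3 - 12*j^2 - 4*sqrt(2)*j^2 - 96*j + 24*sqrt(2)*j + 576
(5) = 4*v^2 + 16*v*x + 37*x^2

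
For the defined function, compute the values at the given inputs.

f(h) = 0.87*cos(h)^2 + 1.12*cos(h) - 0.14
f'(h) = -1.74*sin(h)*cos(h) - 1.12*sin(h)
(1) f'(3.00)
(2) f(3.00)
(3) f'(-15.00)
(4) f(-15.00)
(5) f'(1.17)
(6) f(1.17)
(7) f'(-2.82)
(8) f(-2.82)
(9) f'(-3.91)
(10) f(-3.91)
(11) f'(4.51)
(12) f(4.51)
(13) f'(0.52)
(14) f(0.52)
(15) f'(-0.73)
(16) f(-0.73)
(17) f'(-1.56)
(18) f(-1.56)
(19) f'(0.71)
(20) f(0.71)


(1) = 0.09
(2) = -0.40
(3) = -0.13
(4) = -0.49
(5) = -1.66
(6) = 0.43
(7) = -0.17
(8) = -0.42
(9) = 0.09
(10) = -0.50
(11) = 0.75
(12) = -0.33
(13) = -1.31
(14) = 1.49
(15) = 1.61
(16) = 1.18
(17) = 1.14
(18) = -0.13
(19) = -1.59
(20) = 1.21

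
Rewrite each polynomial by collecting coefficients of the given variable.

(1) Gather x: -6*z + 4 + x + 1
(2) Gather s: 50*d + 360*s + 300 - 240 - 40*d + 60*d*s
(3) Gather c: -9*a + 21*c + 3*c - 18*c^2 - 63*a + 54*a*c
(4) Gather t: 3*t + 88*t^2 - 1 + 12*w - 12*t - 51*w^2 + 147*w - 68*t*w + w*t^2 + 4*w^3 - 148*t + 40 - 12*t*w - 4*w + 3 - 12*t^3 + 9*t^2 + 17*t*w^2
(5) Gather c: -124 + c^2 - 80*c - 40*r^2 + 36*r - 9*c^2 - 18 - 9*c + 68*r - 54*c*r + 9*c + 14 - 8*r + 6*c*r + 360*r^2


(1) = x - 6*z + 5
(2) = 10*d + s*(60*d + 360) + 60
(3) = -72*a - 18*c^2 + c*(54*a + 24)
(4) = -12*t^3 + t^2*(w + 97) + t*(17*w^2 - 80*w - 157) + 4*w^3 - 51*w^2 + 155*w + 42
(5) = -8*c^2 + c*(-48*r - 80) + 320*r^2 + 96*r - 128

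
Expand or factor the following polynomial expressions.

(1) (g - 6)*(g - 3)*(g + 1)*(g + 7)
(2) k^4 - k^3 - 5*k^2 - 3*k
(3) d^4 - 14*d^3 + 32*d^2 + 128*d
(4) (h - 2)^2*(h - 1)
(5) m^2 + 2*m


(1) = g^4 - g^3 - 47*g^2 + 81*g + 126
(2) = k*(k - 3)*(k + 1)^2
(3) = d*(d - 8)^2*(d + 2)
(4) = h^3 - 5*h^2 + 8*h - 4
(5) = m*(m + 2)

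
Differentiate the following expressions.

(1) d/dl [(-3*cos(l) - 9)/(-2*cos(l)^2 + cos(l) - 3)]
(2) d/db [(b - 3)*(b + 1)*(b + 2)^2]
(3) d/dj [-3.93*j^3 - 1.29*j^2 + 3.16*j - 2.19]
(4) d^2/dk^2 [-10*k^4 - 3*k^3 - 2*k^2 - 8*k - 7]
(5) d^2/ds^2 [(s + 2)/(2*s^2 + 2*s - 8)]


(1) = 3*(12*cos(l) + cos(2*l) - 5)*sin(l)/(-cos(l) + cos(2*l) + 4)^2
(2) = 4*b^3 + 6*b^2 - 14*b - 20
(3) = -11.79*j^2 - 2.58*j + 3.16
(4) = -120*k^2 - 18*k - 4
(5) = (-3*(s + 1)*(s^2 + s - 4) + (s + 2)*(2*s + 1)^2)/(s^2 + s - 4)^3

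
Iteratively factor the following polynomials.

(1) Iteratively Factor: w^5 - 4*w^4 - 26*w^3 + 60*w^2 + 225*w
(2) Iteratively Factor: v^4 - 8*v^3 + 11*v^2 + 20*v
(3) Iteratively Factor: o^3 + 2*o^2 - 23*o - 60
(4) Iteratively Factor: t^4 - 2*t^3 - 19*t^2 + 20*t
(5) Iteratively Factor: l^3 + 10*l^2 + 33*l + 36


(1) = (w + 3)*(w^4 - 7*w^3 - 5*w^2 + 75*w) = w*(w + 3)*(w^3 - 7*w^2 - 5*w + 75) = w*(w - 5)*(w + 3)*(w^2 - 2*w - 15) = w*(w - 5)*(w + 3)^2*(w - 5)
(2) = (v)*(v^3 - 8*v^2 + 11*v + 20) = v*(v - 4)*(v^2 - 4*v - 5) = v*(v - 4)*(v + 1)*(v - 5)
(3) = (o - 5)*(o^2 + 7*o + 12) = (o - 5)*(o + 3)*(o + 4)
(4) = (t + 4)*(t^3 - 6*t^2 + 5*t) = (t - 5)*(t + 4)*(t^2 - t) = t*(t - 5)*(t + 4)*(t - 1)
(5) = (l + 3)*(l^2 + 7*l + 12) = (l + 3)*(l + 4)*(l + 3)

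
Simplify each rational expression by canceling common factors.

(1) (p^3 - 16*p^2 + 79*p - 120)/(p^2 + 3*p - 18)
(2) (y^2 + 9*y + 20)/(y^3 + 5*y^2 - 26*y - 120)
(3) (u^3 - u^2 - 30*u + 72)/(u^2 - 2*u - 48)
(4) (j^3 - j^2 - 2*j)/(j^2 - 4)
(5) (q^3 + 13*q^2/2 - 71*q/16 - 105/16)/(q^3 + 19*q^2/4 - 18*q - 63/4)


(1) = (p^2 - 13*p + 40)/(p + 6)
(2) = (y + 5)/(y^2 + y - 30)
(3) = (u^2 - 7*u + 12)/(u - 8)
(4) = (j^2 + j)/(j + 2)
(5) = (4*q - 5)/(4*q - 12)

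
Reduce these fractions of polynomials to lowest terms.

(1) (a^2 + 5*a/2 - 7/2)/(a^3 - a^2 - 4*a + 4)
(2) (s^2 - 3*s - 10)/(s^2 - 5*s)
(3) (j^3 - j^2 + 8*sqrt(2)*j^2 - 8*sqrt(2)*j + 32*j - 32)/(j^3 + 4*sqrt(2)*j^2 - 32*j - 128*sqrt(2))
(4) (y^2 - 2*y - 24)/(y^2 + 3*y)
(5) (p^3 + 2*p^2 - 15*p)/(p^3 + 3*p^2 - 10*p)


(1) = (2*a + 7)/(2*a^2 - 8)
(2) = (s + 2)/s
(3) = (j - 1)/(j - 4*sqrt(2))
(4) = (y^2 - 2*y - 24)/(y^2 + 3*y)
(5) = (p - 3)/(p - 2)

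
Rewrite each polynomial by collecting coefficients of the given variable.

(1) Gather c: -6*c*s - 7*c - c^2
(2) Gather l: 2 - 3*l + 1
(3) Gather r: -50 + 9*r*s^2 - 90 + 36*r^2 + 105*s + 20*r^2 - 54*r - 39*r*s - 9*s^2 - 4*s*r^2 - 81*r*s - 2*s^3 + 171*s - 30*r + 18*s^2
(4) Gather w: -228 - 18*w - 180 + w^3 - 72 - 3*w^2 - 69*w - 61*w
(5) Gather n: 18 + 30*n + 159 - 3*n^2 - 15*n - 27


(1) = -c^2 + c*(-6*s - 7)
(2) = 3 - 3*l
(3) = r^2*(56 - 4*s) + r*(9*s^2 - 120*s - 84) - 2*s^3 + 9*s^2 + 276*s - 140
(4) = w^3 - 3*w^2 - 148*w - 480
(5) = -3*n^2 + 15*n + 150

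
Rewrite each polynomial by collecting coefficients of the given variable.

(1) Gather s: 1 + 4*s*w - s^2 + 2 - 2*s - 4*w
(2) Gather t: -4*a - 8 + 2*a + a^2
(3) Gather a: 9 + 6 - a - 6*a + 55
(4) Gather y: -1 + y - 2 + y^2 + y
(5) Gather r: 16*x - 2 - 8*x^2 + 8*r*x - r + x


(1) = -s^2 + s*(4*w - 2) - 4*w + 3
(2) = a^2 - 2*a - 8
(3) = 70 - 7*a
(4) = y^2 + 2*y - 3
(5) = r*(8*x - 1) - 8*x^2 + 17*x - 2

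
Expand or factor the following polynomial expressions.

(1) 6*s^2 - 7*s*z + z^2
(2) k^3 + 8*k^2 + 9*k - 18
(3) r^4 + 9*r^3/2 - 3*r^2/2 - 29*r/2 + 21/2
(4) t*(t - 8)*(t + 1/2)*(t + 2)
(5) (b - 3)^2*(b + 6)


(1) = (-6*s + z)*(-s + z)
(2) = (k - 1)*(k + 3)*(k + 6)
(3) = (r - 1)^2*(r + 3)*(r + 7/2)
(4) = t^4 - 11*t^3/2 - 19*t^2 - 8*t
(5) = b^3 - 27*b + 54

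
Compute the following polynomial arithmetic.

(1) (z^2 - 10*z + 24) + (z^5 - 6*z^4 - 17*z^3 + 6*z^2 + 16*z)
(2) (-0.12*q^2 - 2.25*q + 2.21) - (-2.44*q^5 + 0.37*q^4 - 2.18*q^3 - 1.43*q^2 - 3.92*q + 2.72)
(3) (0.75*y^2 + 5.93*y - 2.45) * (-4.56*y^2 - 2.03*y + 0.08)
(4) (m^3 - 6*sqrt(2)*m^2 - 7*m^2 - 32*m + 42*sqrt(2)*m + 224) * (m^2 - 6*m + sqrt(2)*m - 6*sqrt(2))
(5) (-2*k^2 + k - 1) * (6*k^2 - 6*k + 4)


(1) = z^5 - 6*z^4 - 17*z^3 + 7*z^2 + 6*z + 24
(2) = 2.44*q^5 - 0.37*q^4 + 2.18*q^3 + 1.31*q^2 + 1.67*q - 0.51
(3) = -3.42*y^4 - 28.5633*y^3 - 0.8059*y^2 + 5.4479*y - 0.196
(4) = m^5 - 13*m^4 - 5*sqrt(2)*m^4 - 2*m^3 + 65*sqrt(2)*m^3 - 242*sqrt(2)*m^2 + 572*m^2 - 1848*m + 416*sqrt(2)*m - 1344*sqrt(2)
(5) = -12*k^4 + 18*k^3 - 20*k^2 + 10*k - 4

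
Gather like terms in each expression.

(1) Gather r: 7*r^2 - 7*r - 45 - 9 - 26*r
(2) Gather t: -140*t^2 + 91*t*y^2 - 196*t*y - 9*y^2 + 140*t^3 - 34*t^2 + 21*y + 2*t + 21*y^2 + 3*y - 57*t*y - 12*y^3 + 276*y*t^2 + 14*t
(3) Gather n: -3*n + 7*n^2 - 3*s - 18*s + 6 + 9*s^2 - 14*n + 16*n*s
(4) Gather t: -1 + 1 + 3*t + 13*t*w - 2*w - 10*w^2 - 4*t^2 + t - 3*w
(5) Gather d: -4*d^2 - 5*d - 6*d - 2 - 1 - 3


(1) = 7*r^2 - 33*r - 54
(2) = 140*t^3 + t^2*(276*y - 174) + t*(91*y^2 - 253*y + 16) - 12*y^3 + 12*y^2 + 24*y
(3) = 7*n^2 + n*(16*s - 17) + 9*s^2 - 21*s + 6
(4) = -4*t^2 + t*(13*w + 4) - 10*w^2 - 5*w
(5) = -4*d^2 - 11*d - 6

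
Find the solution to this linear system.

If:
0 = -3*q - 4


Then:
q = -4/3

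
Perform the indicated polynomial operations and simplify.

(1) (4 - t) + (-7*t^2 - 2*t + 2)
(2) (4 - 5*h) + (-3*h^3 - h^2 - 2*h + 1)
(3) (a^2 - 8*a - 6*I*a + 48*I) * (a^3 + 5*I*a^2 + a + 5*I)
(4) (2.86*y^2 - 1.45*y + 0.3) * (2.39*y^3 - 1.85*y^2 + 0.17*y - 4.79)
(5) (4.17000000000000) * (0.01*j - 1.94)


(1) = -7*t^2 - 3*t + 6
(2) = -3*h^3 - h^2 - 7*h + 5
(3) = a^5 - 8*a^4 - I*a^4 + 31*a^3 + 8*I*a^3 - 248*a^2 - I*a^2 + 30*a + 8*I*a - 240
(4) = 6.8354*y^5 - 8.7565*y^4 + 3.8857*y^3 - 14.5009*y^2 + 6.9965*y - 1.437
(5) = 0.0417*j - 8.0898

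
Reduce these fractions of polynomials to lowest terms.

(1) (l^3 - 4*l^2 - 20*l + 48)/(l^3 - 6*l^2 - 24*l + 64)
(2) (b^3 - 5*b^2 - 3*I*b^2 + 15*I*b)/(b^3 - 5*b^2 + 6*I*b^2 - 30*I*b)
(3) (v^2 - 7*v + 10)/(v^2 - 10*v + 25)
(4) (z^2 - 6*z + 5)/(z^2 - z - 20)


(1) = (l - 6)/(l - 8)
(2) = (b - 3*I)/(b + 6*I)
(3) = (v - 2)/(v - 5)
(4) = (z - 1)/(z + 4)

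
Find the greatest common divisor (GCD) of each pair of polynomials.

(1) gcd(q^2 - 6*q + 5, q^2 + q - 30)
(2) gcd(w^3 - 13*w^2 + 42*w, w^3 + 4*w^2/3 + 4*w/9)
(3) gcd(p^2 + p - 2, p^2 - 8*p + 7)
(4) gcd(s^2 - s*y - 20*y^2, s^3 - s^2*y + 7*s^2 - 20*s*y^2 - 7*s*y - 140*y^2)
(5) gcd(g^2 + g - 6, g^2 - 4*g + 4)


(1) = gcd((q - 5)*(q - 1), (q - 5)*(q + 6)) = q - 5
(2) = w
(3) = gcd((p - 1)*(p + 2), (p - 7)*(p - 1)) = p - 1
(4) = gcd((s - 5*y)*(s + 4*y), (s + 7)*(s - 5*y)*(s + 4*y)) = -s^2 + s*y + 20*y^2
(5) = gcd((g - 2)*(g + 3), (g - 2)^2) = g - 2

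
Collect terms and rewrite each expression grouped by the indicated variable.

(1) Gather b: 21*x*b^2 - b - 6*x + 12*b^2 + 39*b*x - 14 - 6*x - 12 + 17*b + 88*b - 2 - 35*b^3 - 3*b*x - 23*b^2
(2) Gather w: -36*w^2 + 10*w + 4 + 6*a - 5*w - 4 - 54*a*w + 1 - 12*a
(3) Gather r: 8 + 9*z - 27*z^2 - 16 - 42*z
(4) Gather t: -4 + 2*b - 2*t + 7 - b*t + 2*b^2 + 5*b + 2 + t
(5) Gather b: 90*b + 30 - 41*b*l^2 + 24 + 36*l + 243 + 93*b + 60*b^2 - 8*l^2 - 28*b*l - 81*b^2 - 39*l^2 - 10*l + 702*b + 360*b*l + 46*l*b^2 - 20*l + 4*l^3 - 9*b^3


(1) = -35*b^3 + b^2*(21*x - 11) + b*(36*x + 104) - 12*x - 28
(2) = -6*a - 36*w^2 + w*(5 - 54*a) + 1
(3) = -27*z^2 - 33*z - 8
(4) = 2*b^2 + 7*b + t*(-b - 1) + 5
(5) = -9*b^3 + b^2*(46*l - 21) + b*(-41*l^2 + 332*l + 885) + 4*l^3 - 47*l^2 + 6*l + 297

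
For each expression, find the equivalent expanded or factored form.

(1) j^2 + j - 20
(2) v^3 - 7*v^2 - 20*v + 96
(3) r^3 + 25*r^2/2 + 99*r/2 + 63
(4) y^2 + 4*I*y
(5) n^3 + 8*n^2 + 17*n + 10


(1) = (j - 4)*(j + 5)
(2) = (v - 8)*(v - 3)*(v + 4)
(3) = (r + 3)*(r + 7/2)*(r + 6)
(4) = y*(y + 4*I)
(5) = (n + 1)*(n + 2)*(n + 5)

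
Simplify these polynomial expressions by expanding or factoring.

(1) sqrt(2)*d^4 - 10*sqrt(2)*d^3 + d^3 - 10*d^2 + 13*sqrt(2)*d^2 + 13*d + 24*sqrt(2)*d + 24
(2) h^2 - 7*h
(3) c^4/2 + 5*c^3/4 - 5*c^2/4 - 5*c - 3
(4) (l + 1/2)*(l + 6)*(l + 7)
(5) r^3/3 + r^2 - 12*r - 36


(1) = (d - 8)*(d - 3)*(d + 1)*(sqrt(2)*d + 1)
(2) = h*(h - 7)
(3) = (c/2 + 1/2)*(c - 2)*(c + 3/2)*(c + 2)
(4) = l^3 + 27*l^2/2 + 97*l/2 + 21
(5) = (r/3 + 1)*(r - 6)*(r + 6)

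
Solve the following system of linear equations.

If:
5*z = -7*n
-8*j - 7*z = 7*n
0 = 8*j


Then:
j = 0
n = 0
z = 0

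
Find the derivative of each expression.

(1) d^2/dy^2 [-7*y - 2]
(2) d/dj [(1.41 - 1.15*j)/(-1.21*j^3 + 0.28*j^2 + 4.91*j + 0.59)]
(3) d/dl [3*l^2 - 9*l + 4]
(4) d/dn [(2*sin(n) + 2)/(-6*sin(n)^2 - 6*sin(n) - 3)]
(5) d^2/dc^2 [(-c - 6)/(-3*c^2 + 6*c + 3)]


(1) = 0
(2) = (-2.783*j^3 + 5.4403*j^2 - 0.7896*j - 7.6016)/(1.4641*j^6 - 0.6776*j^5 - 11.8038*j^4 + 1.3218*j^3 + 24.4385*j^2 + 5.7938*j + 0.3481)
(3) = 6*l - 9
(4) = 2*(4*sin(n) - cos(2*n) + 2)*cos(n)/(3*(2*sin(n) - cos(2*n) + 2)^2)
(5) = 2*((-3*c - 4)*(-c^2 + 2*c + 1) - 4*(c - 1)^2*(c + 6))/(3*(-c^2 + 2*c + 1)^3)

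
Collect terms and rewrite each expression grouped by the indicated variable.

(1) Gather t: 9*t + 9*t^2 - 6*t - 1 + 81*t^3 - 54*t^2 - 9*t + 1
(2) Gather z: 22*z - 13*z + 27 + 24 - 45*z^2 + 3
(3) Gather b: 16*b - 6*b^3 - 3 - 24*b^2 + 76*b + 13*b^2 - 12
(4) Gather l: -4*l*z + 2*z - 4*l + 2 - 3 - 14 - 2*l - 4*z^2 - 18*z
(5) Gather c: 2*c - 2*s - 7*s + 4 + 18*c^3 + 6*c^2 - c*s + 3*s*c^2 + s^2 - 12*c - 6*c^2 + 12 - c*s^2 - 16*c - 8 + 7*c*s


(1) = 81*t^3 - 45*t^2 - 6*t
(2) = -45*z^2 + 9*z + 54
(3) = -6*b^3 - 11*b^2 + 92*b - 15
(4) = l*(-4*z - 6) - 4*z^2 - 16*z - 15
(5) = 18*c^3 + 3*c^2*s + c*(-s^2 + 6*s - 26) + s^2 - 9*s + 8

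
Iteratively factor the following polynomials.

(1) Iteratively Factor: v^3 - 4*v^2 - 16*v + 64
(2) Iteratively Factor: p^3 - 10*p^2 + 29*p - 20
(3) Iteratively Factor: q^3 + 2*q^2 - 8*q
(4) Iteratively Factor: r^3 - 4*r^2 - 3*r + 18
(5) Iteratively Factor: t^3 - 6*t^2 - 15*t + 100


(1) = (v + 4)*(v^2 - 8*v + 16) = (v - 4)*(v + 4)*(v - 4)
(2) = (p - 1)*(p^2 - 9*p + 20) = (p - 4)*(p - 1)*(p - 5)
(3) = (q)*(q^2 + 2*q - 8) = q*(q - 2)*(q + 4)
(4) = (r - 3)*(r^2 - r - 6) = (r - 3)^2*(r + 2)
(5) = (t - 5)*(t^2 - t - 20) = (t - 5)^2*(t + 4)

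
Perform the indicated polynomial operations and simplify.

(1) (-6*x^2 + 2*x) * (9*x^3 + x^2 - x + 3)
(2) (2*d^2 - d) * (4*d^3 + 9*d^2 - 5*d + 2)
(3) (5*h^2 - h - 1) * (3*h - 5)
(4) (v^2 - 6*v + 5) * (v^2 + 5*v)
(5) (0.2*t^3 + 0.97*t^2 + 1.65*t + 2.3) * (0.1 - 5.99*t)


(1) = -54*x^5 + 12*x^4 + 8*x^3 - 20*x^2 + 6*x
(2) = 8*d^5 + 14*d^4 - 19*d^3 + 9*d^2 - 2*d
(3) = 15*h^3 - 28*h^2 + 2*h + 5
(4) = v^4 - v^3 - 25*v^2 + 25*v
(5) = -1.198*t^4 - 5.7903*t^3 - 9.7865*t^2 - 13.612*t + 0.23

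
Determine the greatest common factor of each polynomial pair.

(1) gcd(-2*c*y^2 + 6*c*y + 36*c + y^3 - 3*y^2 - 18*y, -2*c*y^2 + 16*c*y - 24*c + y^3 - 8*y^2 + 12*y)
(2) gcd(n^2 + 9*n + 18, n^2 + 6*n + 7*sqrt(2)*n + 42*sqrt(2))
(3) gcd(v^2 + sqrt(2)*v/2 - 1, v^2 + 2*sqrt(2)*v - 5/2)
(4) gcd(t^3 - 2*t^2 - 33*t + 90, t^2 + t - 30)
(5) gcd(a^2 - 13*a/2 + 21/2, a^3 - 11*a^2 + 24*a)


(1) = gcd((-2*c + y)*(y - 6)*(y + 3), (-2*c + y)*(y - 6)*(y - 2)) = -2*c*y + 12*c + y^2 - 6*y
(2) = n + 6
(3) = gcd((v - sqrt(2)/2)*(v + sqrt(2)), (v - sqrt(2)/2)*(v + 5*sqrt(2)/2)) = v - sqrt(2)/2
(4) = t^2 + t - 30
(5) = gcd((a - 7/2)*(a - 3), a*(a - 8)*(a - 3)) = a - 3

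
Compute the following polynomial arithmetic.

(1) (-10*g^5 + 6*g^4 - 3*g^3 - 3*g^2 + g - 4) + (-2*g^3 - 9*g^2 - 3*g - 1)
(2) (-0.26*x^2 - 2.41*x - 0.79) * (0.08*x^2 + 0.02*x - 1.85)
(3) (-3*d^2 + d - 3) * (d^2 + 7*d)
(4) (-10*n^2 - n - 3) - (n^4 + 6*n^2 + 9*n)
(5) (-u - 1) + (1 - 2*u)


(1) = -10*g^5 + 6*g^4 - 5*g^3 - 12*g^2 - 2*g - 5
(2) = -0.0208*x^4 - 0.198*x^3 + 0.3696*x^2 + 4.4427*x + 1.4615
(3) = -3*d^4 - 20*d^3 + 4*d^2 - 21*d
(4) = -n^4 - 16*n^2 - 10*n - 3
(5) = -3*u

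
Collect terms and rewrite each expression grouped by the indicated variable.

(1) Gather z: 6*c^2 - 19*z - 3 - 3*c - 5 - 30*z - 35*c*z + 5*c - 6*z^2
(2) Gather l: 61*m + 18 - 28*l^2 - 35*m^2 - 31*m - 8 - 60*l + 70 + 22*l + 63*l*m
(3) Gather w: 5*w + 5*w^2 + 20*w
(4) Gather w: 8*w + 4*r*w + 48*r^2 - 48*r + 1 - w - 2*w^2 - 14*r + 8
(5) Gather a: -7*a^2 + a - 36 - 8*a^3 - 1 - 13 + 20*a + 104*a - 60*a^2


(1) = 6*c^2 + 2*c - 6*z^2 + z*(-35*c - 49) - 8
(2) = -28*l^2 + l*(63*m - 38) - 35*m^2 + 30*m + 80
(3) = 5*w^2 + 25*w
(4) = 48*r^2 - 62*r - 2*w^2 + w*(4*r + 7) + 9
(5) = -8*a^3 - 67*a^2 + 125*a - 50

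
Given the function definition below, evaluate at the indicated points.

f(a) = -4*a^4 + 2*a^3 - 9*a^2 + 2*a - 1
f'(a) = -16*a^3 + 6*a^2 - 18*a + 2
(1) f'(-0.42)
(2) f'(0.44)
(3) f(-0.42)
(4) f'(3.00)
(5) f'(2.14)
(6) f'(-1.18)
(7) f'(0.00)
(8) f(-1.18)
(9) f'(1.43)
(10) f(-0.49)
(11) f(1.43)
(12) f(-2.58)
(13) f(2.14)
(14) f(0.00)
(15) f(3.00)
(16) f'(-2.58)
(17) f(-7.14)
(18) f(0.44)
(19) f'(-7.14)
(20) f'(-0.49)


(1) = 11.80
(2) = -6.12
(3) = -3.70
(4) = -430.00
(5) = -165.85
(6) = 57.88
(7) = 2.00
(8) = -26.93
(9) = -58.26
(10) = -4.61
(11) = -27.42
(12) = -277.65
(13) = -102.23
(14) = -1.00
(15) = -346.00
(16) = 363.15
(17) = -11597.76
(18) = -1.84
(19) = 6260.31
(20) = 14.14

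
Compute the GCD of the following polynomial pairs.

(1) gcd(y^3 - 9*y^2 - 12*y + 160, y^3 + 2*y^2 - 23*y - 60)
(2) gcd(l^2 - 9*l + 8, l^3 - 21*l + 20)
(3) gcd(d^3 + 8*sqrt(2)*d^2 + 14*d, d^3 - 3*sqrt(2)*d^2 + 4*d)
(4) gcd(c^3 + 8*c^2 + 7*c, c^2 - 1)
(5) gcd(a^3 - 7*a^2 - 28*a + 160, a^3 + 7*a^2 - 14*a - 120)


(1) = y^2 - y - 20
(2) = gcd((l - 8)*(l - 1), (l - 4)*(l - 1)*(l + 5)) = l - 1
(3) = gcd(d*(d + sqrt(2))*(d + 7*sqrt(2)), d*(d - 2*sqrt(2))*(d - sqrt(2))) = d
(4) = gcd(c*(c + 1)*(c + 7), (c - 1)*(c + 1)) = c + 1
(5) = a^2 + a - 20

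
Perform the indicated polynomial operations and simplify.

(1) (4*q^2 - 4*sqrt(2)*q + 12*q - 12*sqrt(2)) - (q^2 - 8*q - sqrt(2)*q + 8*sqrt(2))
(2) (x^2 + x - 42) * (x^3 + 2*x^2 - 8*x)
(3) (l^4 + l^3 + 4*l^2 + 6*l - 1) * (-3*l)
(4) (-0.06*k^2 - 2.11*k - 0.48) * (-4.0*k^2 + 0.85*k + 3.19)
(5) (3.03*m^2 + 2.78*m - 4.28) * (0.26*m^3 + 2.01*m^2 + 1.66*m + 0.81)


(1) = 3*q^2 - 3*sqrt(2)*q + 20*q - 20*sqrt(2)
(2) = x^5 + 3*x^4 - 48*x^3 - 92*x^2 + 336*x
(3) = -3*l^5 - 3*l^4 - 12*l^3 - 18*l^2 + 3*l
(4) = 0.24*k^4 + 8.389*k^3 - 0.0649*k^2 - 7.1389*k - 1.5312
(5) = 0.7878*m^5 + 6.8131*m^4 + 9.5048*m^3 - 1.5337*m^2 - 4.853*m - 3.4668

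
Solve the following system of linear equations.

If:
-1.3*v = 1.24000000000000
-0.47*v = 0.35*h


Then:
h = 1.28
v = -0.95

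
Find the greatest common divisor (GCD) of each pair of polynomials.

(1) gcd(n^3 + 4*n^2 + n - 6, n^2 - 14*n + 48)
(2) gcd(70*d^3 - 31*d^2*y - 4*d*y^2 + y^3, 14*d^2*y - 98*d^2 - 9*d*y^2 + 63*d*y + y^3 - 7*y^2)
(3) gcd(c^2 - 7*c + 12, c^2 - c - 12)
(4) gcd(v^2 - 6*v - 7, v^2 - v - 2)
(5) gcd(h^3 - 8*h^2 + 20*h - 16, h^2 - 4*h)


(1) = gcd((n - 1)*(n + 2)*(n + 3), (n - 8)*(n - 6)) = 1
(2) = 14*d^2 - 9*d*y + y^2
(3) = gcd((c - 4)*(c - 3), (c - 4)*(c + 3)) = c - 4
(4) = gcd((v - 7)*(v + 1), (v - 2)*(v + 1)) = v + 1
(5) = gcd((h - 4)*(h - 2)^2, h*(h - 4)) = h - 4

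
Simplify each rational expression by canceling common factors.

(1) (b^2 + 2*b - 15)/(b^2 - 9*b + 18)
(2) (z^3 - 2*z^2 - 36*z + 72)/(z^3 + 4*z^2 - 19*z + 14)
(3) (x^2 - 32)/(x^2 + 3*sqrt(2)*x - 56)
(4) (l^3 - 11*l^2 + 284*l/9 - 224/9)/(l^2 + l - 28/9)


(1) = (b + 5)/(b - 6)
(2) = (z^2 - 36)/(z^2 + 6*z - 7)
(3) = (x + 4*sqrt(2))/(x + 7*sqrt(2))
(4) = (3*l^2 - 29*l + 56)/(3*l + 7)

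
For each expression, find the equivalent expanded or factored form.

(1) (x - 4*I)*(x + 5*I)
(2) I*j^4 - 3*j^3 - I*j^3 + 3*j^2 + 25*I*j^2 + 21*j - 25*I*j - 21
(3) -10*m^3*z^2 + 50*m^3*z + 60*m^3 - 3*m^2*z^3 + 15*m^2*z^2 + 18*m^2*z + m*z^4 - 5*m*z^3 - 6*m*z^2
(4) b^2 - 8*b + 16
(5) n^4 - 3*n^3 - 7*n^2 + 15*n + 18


(1) = x^2 + I*x + 20
(2) = (j - 3*I)*(j - I)*(j + 7*I)*(I*j - I)
(3) = (-5*m + z)*(2*m + z)*(z - 6)*(m*z + m)
(4) = (b - 4)^2
(5) = (n - 3)^2*(n + 1)*(n + 2)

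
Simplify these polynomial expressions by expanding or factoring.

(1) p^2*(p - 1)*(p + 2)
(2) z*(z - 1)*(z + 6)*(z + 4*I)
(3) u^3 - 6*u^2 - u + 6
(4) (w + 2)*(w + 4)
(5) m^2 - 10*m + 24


(1) = p^4 + p^3 - 2*p^2
(2) = z^4 + 5*z^3 + 4*I*z^3 - 6*z^2 + 20*I*z^2 - 24*I*z
(3) = (u - 6)*(u - 1)*(u + 1)
(4) = w^2 + 6*w + 8
(5) = (m - 6)*(m - 4)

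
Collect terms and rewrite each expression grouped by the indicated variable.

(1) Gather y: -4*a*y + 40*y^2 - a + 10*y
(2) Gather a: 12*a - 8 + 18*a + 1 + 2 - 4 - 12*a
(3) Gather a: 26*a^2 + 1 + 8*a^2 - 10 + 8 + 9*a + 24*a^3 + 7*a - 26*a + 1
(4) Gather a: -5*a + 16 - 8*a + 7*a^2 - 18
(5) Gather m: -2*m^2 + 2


(1) = -a + 40*y^2 + y*(10 - 4*a)
(2) = 18*a - 9
(3) = 24*a^3 + 34*a^2 - 10*a
(4) = 7*a^2 - 13*a - 2
(5) = 2 - 2*m^2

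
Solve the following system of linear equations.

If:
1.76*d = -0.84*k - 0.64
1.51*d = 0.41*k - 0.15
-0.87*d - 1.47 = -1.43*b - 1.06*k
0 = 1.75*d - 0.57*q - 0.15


Then:
b = 1.17
d = -0.20
k = -0.35
q = -0.86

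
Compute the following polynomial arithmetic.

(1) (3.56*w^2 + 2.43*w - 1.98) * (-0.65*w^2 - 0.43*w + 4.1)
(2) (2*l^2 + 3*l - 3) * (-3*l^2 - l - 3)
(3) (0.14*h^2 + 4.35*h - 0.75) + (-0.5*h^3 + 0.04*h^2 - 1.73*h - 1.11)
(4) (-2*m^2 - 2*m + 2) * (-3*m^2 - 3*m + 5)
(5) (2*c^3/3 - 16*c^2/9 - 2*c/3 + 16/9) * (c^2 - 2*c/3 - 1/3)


(1) = -2.314*w^4 - 3.1103*w^3 + 14.8381*w^2 + 10.8144*w - 8.118
(2) = -6*l^4 - 11*l^3 - 6*l + 9
(3) = -0.5*h^3 + 0.18*h^2 + 2.62*h - 1.86
(4) = 6*m^4 + 12*m^3 - 10*m^2 - 16*m + 10
(5) = 2*c^5/3 - 20*c^4/9 + 8*c^3/27 + 76*c^2/27 - 26*c/27 - 16/27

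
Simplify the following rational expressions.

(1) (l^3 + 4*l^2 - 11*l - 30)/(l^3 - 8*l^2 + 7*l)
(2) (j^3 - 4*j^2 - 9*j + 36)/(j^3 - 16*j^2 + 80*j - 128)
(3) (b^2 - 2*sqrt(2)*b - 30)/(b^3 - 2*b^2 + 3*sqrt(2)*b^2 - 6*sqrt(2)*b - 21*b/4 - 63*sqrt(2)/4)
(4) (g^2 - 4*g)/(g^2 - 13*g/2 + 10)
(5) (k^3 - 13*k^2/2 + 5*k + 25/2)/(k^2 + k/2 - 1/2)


(1) = (l^3 + 4*l^2 - 11*l - 30)/(l^3 - 8*l^2 + 7*l)
(2) = (j^2 - 9)/(j^2 - 12*j + 32)
(3) = (4*b - 20*sqrt(2))/(4*b^2 - 8*b - 21)
(4) = 2*g/(2*g - 5)
(5) = (2*k^2 - 15*k + 25)/(2*k - 1)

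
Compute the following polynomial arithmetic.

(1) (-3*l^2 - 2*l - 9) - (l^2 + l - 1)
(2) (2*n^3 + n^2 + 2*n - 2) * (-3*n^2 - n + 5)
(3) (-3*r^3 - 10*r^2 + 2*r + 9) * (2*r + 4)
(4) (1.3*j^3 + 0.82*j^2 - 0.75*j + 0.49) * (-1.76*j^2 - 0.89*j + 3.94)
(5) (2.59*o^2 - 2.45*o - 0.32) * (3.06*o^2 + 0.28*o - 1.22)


(1) = -4*l^2 - 3*l - 8
(2) = -6*n^5 - 5*n^4 + 3*n^3 + 9*n^2 + 12*n - 10
(3) = -6*r^4 - 32*r^3 - 36*r^2 + 26*r + 36
(4) = -2.288*j^5 - 2.6002*j^4 + 5.7122*j^3 + 3.0359*j^2 - 3.3911*j + 1.9306
(5) = 7.9254*o^4 - 6.7718*o^3 - 4.825*o^2 + 2.8994*o + 0.3904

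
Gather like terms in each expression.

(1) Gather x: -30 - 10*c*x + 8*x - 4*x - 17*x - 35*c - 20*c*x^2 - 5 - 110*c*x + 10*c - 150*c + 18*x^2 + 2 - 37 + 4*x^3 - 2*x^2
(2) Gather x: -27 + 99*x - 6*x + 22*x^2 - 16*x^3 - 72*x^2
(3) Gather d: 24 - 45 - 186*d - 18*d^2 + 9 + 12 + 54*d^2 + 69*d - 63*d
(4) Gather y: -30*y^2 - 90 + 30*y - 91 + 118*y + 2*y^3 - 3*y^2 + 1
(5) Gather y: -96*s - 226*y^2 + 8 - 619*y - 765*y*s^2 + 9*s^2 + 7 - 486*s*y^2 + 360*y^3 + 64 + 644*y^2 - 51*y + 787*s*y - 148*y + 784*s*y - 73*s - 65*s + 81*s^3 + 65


(1) = -175*c + 4*x^3 + x^2*(16 - 20*c) + x*(-120*c - 13) - 70
(2) = -16*x^3 - 50*x^2 + 93*x - 27
(3) = 36*d^2 - 180*d
(4) = 2*y^3 - 33*y^2 + 148*y - 180
(5) = 81*s^3 + 9*s^2 - 234*s + 360*y^3 + y^2*(418 - 486*s) + y*(-765*s^2 + 1571*s - 818) + 144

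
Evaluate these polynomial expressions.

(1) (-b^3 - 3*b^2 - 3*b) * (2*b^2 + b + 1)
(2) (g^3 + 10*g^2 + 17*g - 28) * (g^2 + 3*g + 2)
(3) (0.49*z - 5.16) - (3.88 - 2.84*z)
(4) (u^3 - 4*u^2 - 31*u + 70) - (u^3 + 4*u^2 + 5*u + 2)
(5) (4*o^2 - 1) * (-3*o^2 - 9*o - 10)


(1) = -2*b^5 - 7*b^4 - 10*b^3 - 6*b^2 - 3*b
(2) = g^5 + 13*g^4 + 49*g^3 + 43*g^2 - 50*g - 56
(3) = 3.33*z - 9.04
(4) = -8*u^2 - 36*u + 68
(5) = -12*o^4 - 36*o^3 - 37*o^2 + 9*o + 10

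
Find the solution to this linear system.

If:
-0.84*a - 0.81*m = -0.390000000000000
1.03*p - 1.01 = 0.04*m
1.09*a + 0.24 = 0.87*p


Then:
a = 0.56
m = -0.10
p = 0.98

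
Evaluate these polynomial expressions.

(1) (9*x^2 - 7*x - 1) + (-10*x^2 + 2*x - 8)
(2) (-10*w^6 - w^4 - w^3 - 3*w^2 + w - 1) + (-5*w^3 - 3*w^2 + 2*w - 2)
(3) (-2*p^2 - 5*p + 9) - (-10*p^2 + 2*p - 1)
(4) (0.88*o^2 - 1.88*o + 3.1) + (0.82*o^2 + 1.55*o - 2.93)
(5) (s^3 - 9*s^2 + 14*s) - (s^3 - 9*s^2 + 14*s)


(1) = -x^2 - 5*x - 9
(2) = -10*w^6 - w^4 - 6*w^3 - 6*w^2 + 3*w - 3
(3) = 8*p^2 - 7*p + 10
(4) = 1.7*o^2 - 0.33*o + 0.17
(5) = 0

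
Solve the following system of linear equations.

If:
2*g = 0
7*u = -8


Then:
g = 0
u = -8/7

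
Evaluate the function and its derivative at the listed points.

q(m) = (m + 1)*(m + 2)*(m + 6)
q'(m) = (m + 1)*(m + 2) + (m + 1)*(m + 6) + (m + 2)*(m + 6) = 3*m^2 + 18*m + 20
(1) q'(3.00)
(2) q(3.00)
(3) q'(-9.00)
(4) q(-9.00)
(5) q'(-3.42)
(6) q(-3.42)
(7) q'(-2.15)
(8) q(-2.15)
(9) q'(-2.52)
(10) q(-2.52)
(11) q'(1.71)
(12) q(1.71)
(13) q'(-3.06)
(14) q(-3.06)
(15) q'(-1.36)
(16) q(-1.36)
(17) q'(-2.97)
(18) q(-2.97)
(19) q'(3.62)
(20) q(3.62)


(1) = 101.00
(2) = 180.00
(3) = 101.00
(4) = -168.00
(5) = -6.47
(6) = 8.87
(7) = -4.83
(8) = 0.66
(9) = -6.31
(10) = 2.75
(11) = 59.55
(12) = 77.52
(13) = -6.99
(14) = 6.42
(15) = 1.07
(16) = -1.07
(17) = -7.00
(18) = 5.79
(19) = 124.47
(20) = 249.78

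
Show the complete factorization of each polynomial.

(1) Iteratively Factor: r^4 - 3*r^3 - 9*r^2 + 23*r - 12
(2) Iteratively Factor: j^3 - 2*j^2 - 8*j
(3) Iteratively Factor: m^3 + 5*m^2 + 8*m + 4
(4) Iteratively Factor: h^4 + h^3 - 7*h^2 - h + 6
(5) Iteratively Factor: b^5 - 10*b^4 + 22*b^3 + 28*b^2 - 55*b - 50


(1) = (r + 3)*(r^3 - 6*r^2 + 9*r - 4) = (r - 1)*(r + 3)*(r^2 - 5*r + 4) = (r - 4)*(r - 1)*(r + 3)*(r - 1)
(2) = (j)*(j^2 - 2*j - 8) = j*(j + 2)*(j - 4)
(3) = (m + 2)*(m^2 + 3*m + 2) = (m + 1)*(m + 2)*(m + 2)
(4) = (h + 3)*(h^3 - 2*h^2 - h + 2) = (h - 2)*(h + 3)*(h^2 - 1) = (h - 2)*(h + 1)*(h + 3)*(h - 1)
(5) = (b + 1)*(b^4 - 11*b^3 + 33*b^2 - 5*b - 50) = (b - 2)*(b + 1)*(b^3 - 9*b^2 + 15*b + 25) = (b - 5)*(b - 2)*(b + 1)*(b^2 - 4*b - 5) = (b - 5)*(b - 2)*(b + 1)^2*(b - 5)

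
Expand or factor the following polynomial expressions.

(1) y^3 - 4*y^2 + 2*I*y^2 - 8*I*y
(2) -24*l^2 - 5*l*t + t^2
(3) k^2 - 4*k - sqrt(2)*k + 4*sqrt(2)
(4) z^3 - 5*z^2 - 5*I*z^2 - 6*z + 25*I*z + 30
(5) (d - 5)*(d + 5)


(1) = y*(y - 4)*(y + 2*I)
(2) = (-8*l + t)*(3*l + t)
(3) = (k - 4)*(k - sqrt(2))
(4) = (z - 5)*(z - 3*I)*(z - 2*I)
(5) = d^2 - 25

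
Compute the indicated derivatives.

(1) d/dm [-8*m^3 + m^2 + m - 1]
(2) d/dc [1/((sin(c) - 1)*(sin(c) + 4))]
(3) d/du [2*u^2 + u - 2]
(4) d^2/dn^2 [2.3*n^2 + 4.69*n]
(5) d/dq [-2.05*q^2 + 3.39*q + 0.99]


(1) = -24*m^2 + 2*m + 1
(2) = -(2*sin(c) + 3)*cos(c)/((sin(c) - 1)^2*(sin(c) + 4)^2)
(3) = 4*u + 1
(4) = 4.60000000000000
(5) = 3.39 - 4.1*q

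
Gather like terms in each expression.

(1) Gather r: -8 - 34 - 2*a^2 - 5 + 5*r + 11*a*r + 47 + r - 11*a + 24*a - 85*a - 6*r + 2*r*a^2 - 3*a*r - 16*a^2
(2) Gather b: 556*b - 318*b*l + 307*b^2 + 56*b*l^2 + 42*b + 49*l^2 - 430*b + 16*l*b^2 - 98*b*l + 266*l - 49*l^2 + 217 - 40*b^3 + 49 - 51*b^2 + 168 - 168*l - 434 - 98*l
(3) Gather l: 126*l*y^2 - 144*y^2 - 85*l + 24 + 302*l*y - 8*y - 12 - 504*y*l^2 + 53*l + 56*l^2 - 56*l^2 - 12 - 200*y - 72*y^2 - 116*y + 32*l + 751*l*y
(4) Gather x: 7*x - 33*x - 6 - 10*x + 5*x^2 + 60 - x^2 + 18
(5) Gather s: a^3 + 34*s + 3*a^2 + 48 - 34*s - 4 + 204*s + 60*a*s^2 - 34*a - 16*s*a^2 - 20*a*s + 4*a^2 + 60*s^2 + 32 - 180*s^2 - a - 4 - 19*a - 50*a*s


(1) = -18*a^2 - 72*a + r*(2*a^2 + 8*a)
(2) = -40*b^3 + b^2*(16*l + 256) + b*(56*l^2 - 416*l + 168)
(3) = -504*l^2*y + l*(126*y^2 + 1053*y) - 216*y^2 - 324*y
(4) = 4*x^2 - 36*x + 72
(5) = a^3 + 7*a^2 - 54*a + s^2*(60*a - 120) + s*(-16*a^2 - 70*a + 204) + 72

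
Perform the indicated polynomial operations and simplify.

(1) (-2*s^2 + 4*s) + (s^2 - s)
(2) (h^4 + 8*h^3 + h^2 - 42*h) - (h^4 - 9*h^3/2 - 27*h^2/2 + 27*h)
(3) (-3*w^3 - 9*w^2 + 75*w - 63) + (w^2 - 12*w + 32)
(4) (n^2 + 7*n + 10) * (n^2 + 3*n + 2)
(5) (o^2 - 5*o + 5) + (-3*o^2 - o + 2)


(1) = -s^2 + 3*s
(2) = 25*h^3/2 + 29*h^2/2 - 69*h
(3) = -3*w^3 - 8*w^2 + 63*w - 31
(4) = n^4 + 10*n^3 + 33*n^2 + 44*n + 20
(5) = -2*o^2 - 6*o + 7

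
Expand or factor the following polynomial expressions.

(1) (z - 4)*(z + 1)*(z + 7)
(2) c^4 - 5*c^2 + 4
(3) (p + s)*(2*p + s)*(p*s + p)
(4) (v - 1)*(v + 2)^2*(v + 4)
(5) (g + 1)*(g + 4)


(1) = z^3 + 4*z^2 - 25*z - 28
(2) = (c - 2)*(c - 1)*(c + 1)*(c + 2)
(3) = 2*p^3*s + 2*p^3 + 3*p^2*s^2 + 3*p^2*s + p*s^3 + p*s^2
(4) = v^4 + 7*v^3 + 12*v^2 - 4*v - 16
(5) = g^2 + 5*g + 4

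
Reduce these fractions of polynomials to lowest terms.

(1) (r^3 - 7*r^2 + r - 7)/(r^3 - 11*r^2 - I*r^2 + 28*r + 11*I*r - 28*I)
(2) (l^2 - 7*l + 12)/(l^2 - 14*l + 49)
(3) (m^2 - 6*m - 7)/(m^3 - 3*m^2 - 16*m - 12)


(1) = (r + I)/(r - 4)
(2) = (l^2 - 7*l + 12)/(l^2 - 14*l + 49)
(3) = (m - 7)/(m^2 - 4*m - 12)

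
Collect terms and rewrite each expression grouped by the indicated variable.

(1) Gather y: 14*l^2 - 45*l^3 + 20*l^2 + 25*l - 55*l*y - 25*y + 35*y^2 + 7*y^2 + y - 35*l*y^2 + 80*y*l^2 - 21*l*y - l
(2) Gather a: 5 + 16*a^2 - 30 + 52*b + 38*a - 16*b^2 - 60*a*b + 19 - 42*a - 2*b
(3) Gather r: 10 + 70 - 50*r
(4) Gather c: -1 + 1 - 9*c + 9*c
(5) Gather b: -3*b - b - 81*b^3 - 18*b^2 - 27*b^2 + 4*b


(1) = -45*l^3 + 34*l^2 + 24*l + y^2*(42 - 35*l) + y*(80*l^2 - 76*l - 24)
(2) = 16*a^2 + a*(-60*b - 4) - 16*b^2 + 50*b - 6
(3) = 80 - 50*r
(4) = 0
(5) = -81*b^3 - 45*b^2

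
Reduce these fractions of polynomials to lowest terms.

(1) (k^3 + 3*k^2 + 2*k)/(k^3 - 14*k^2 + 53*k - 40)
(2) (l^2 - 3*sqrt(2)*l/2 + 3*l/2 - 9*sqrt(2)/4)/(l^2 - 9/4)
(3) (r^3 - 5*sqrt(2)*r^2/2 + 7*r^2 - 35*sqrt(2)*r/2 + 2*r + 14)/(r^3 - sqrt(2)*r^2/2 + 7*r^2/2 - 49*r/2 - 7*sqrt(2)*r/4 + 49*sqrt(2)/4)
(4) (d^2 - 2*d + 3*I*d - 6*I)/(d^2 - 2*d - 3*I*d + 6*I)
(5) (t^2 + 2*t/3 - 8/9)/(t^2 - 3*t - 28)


(1) = (k^3 + 3*k^2 + 2*k)/(k^3 - 14*k^2 + 53*k - 40)
(2) = (16*l - 24*sqrt(2))/(16*l - 24)
(3) = (8*r - 16*sqrt(2))/(8*r - 28)
(4) = (d + 3*I)/(d - 3*I)
(5) = (9*t^2 + 6*t - 8)/(9*t^2 - 27*t - 252)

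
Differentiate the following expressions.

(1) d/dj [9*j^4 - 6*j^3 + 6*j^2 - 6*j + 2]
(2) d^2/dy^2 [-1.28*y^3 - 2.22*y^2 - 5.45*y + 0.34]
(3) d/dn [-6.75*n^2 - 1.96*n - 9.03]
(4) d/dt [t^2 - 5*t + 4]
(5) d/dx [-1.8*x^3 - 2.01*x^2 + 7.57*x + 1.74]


(1) = 36*j^3 - 18*j^2 + 12*j - 6
(2) = -7.68*y - 4.44
(3) = -13.5*n - 1.96
(4) = 2*t - 5
(5) = -5.4*x^2 - 4.02*x + 7.57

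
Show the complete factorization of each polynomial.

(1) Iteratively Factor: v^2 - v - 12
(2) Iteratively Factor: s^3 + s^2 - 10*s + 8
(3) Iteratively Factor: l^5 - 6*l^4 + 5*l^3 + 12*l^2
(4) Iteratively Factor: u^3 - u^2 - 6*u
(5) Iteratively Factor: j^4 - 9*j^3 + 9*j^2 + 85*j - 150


(1) = (v + 3)*(v - 4)
(2) = (s + 4)*(s^2 - 3*s + 2) = (s - 2)*(s + 4)*(s - 1)
(3) = (l)*(l^4 - 6*l^3 + 5*l^2 + 12*l) = l*(l - 3)*(l^3 - 3*l^2 - 4*l) = l^2*(l - 3)*(l^2 - 3*l - 4) = l^2*(l - 3)*(l + 1)*(l - 4)
(4) = (u + 2)*(u^2 - 3*u) = (u - 3)*(u + 2)*(u)
(5) = (j - 2)*(j^3 - 7*j^2 - 5*j + 75) = (j - 5)*(j - 2)*(j^2 - 2*j - 15) = (j - 5)^2*(j - 2)*(j + 3)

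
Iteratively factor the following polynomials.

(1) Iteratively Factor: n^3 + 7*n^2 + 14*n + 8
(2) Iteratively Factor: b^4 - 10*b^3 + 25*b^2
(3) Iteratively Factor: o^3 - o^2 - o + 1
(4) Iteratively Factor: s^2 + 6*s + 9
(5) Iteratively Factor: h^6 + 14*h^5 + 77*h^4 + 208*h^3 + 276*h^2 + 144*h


(1) = (n + 4)*(n^2 + 3*n + 2) = (n + 1)*(n + 4)*(n + 2)
(2) = (b - 5)*(b^3 - 5*b^2) = b*(b - 5)*(b^2 - 5*b) = b^2*(b - 5)*(b - 5)
(3) = (o + 1)*(o^2 - 2*o + 1) = (o - 1)*(o + 1)*(o - 1)
(4) = (s + 3)*(s + 3)
(5) = (h)*(h^5 + 14*h^4 + 77*h^3 + 208*h^2 + 276*h + 144) = h*(h + 4)*(h^4 + 10*h^3 + 37*h^2 + 60*h + 36) = h*(h + 3)*(h + 4)*(h^3 + 7*h^2 + 16*h + 12) = h*(h + 3)^2*(h + 4)*(h^2 + 4*h + 4) = h*(h + 2)*(h + 3)^2*(h + 4)*(h + 2)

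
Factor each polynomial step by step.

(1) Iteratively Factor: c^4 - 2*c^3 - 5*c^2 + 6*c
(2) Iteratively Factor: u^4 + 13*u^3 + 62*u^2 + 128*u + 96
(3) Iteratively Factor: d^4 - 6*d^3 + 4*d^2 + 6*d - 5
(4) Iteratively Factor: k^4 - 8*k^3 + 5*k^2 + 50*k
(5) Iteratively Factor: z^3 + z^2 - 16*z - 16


(1) = (c + 2)*(c^3 - 4*c^2 + 3*c) = (c - 3)*(c + 2)*(c^2 - c) = c*(c - 3)*(c + 2)*(c - 1)
(2) = (u + 3)*(u^3 + 10*u^2 + 32*u + 32) = (u + 3)*(u + 4)*(u^2 + 6*u + 8) = (u + 2)*(u + 3)*(u + 4)*(u + 4)
(3) = (d - 5)*(d^3 - d^2 - d + 1) = (d - 5)*(d - 1)*(d^2 - 1) = (d - 5)*(d - 1)*(d + 1)*(d - 1)
(4) = (k - 5)*(k^3 - 3*k^2 - 10*k) = (k - 5)^2*(k^2 + 2*k) = (k - 5)^2*(k + 2)*(k)
(5) = (z + 1)*(z^2 - 16) = (z - 4)*(z + 1)*(z + 4)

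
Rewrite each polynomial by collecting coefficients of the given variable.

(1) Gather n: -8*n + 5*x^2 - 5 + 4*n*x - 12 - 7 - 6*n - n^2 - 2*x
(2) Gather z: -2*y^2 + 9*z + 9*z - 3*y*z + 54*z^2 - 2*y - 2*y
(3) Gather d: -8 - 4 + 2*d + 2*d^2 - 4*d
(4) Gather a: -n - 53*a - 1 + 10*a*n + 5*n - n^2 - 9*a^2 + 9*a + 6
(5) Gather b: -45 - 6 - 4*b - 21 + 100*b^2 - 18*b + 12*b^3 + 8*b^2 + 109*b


(1) = -n^2 + n*(4*x - 14) + 5*x^2 - 2*x - 24
(2) = -2*y^2 - 4*y + 54*z^2 + z*(18 - 3*y)
(3) = 2*d^2 - 2*d - 12
(4) = -9*a^2 + a*(10*n - 44) - n^2 + 4*n + 5
(5) = 12*b^3 + 108*b^2 + 87*b - 72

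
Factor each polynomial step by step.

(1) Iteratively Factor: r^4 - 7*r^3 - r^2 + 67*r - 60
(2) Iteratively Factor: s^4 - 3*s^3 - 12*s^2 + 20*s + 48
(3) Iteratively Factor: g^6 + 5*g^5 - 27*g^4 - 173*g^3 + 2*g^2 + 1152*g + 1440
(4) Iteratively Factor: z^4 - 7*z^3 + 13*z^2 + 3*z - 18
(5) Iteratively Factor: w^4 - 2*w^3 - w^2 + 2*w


(1) = (r - 1)*(r^3 - 6*r^2 - 7*r + 60) = (r - 1)*(r + 3)*(r^2 - 9*r + 20) = (r - 4)*(r - 1)*(r + 3)*(r - 5)
(2) = (s + 2)*(s^3 - 5*s^2 - 2*s + 24) = (s + 2)^2*(s^2 - 7*s + 12) = (s - 4)*(s + 2)^2*(s - 3)
(3) = (g + 4)*(g^5 + g^4 - 31*g^3 - 49*g^2 + 198*g + 360) = (g + 2)*(g + 4)*(g^4 - g^3 - 29*g^2 + 9*g + 180) = (g - 5)*(g + 2)*(g + 4)*(g^3 + 4*g^2 - 9*g - 36) = (g - 5)*(g + 2)*(g + 4)^2*(g^2 - 9) = (g - 5)*(g - 3)*(g + 2)*(g + 4)^2*(g + 3)
(4) = (z + 1)*(z^3 - 8*z^2 + 21*z - 18) = (z - 3)*(z + 1)*(z^2 - 5*z + 6) = (z - 3)^2*(z + 1)*(z - 2)
(5) = (w - 1)*(w^3 - w^2 - 2*w) = (w - 1)*(w + 1)*(w^2 - 2*w) = (w - 2)*(w - 1)*(w + 1)*(w)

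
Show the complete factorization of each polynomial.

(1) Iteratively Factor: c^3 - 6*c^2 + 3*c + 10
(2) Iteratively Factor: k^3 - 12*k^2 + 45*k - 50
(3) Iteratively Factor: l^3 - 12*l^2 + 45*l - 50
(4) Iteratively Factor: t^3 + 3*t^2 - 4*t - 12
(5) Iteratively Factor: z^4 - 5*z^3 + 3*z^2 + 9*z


(1) = (c - 2)*(c^2 - 4*c - 5) = (c - 5)*(c - 2)*(c + 1)
(2) = (k - 2)*(k^2 - 10*k + 25) = (k - 5)*(k - 2)*(k - 5)
(3) = (l - 2)*(l^2 - 10*l + 25) = (l - 5)*(l - 2)*(l - 5)
(4) = (t + 2)*(t^2 + t - 6) = (t - 2)*(t + 2)*(t + 3)
(5) = (z)*(z^3 - 5*z^2 + 3*z + 9) = z*(z - 3)*(z^2 - 2*z - 3) = z*(z - 3)^2*(z + 1)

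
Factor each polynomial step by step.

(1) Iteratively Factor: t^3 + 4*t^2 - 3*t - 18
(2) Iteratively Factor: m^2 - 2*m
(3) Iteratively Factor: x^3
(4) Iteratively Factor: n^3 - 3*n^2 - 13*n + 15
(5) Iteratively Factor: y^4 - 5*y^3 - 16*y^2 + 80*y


(1) = (t - 2)*(t^2 + 6*t + 9) = (t - 2)*(t + 3)*(t + 3)
(2) = (m - 2)*(m)
(3) = (x)*(x^2) = x^2*(x)
(4) = (n - 5)*(n^2 + 2*n - 3) = (n - 5)*(n - 1)*(n + 3)
(5) = (y - 4)*(y^3 - y^2 - 20*y) = (y - 5)*(y - 4)*(y^2 + 4*y) = (y - 5)*(y - 4)*(y + 4)*(y)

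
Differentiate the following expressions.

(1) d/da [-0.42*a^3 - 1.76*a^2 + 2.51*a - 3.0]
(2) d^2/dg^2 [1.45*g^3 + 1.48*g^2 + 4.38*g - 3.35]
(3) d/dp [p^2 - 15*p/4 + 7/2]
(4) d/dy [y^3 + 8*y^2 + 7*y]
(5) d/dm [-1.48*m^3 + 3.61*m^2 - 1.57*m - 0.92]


(1) = -1.26*a^2 - 3.52*a + 2.51
(2) = 8.7*g + 2.96
(3) = 2*p - 15/4
(4) = 3*y^2 + 16*y + 7
(5) = -4.44*m^2 + 7.22*m - 1.57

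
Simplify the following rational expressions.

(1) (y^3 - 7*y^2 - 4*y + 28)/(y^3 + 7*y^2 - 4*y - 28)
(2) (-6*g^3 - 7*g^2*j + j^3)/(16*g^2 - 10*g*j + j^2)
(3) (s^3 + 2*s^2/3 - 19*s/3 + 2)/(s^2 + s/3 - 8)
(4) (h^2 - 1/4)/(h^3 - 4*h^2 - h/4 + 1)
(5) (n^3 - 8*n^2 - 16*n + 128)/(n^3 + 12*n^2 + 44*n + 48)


(1) = (y - 7)/(y + 7)
(2) = (-6*g^3 - 7*g^2*j + j^3)/(16*g^2 - 10*g*j + j^2)
(3) = (3*s^2 - 7*s + 2)/(3*s - 8)
(4) = 1/(h - 4)
(5) = (n^2 - 12*n + 32)/(n^2 + 8*n + 12)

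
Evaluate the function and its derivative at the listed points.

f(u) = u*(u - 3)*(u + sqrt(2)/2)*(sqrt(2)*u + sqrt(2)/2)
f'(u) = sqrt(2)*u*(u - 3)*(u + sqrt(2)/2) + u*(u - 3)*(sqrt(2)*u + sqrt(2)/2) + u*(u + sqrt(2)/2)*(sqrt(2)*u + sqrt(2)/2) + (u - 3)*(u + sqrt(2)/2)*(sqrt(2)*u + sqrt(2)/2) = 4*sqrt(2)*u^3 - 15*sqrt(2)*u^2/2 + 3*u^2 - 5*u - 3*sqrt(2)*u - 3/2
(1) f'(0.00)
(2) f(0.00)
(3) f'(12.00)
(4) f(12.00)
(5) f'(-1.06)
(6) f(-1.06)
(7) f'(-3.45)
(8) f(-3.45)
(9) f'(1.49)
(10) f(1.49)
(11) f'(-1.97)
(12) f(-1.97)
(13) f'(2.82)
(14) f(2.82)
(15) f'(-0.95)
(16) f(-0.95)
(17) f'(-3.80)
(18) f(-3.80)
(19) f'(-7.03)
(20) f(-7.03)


(1) = -1.50
(2) = 0.00
(3) = 8567.28
(4) = 24260.26
(5) = -6.99
(6) = 1.20
(7) = -292.44
(8) = 254.64
(9) = -13.45
(10) = -13.91
(11) = -56.06
(12) = 25.71
(13) = 38.80
(14) = -8.41
(15) = -4.43
(16) = 0.58
(17) = -386.62
(18) = 372.98
(19) = -2277.80
(20) = 4117.18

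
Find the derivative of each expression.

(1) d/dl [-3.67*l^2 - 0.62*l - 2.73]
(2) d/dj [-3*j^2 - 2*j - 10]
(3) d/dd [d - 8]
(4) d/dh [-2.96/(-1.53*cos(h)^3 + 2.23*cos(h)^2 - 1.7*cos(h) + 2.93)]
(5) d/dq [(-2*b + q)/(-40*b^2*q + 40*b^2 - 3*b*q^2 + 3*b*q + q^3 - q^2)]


(1) = -7.34*l - 0.62
(2) = -6*j - 2
(3) = 1
(4) = (13.5864*cos(h)^2 - 13.2016*cos(h) + 5.032)*sin(h)/(1.53*cos(h)^3 - 2.23*cos(h)^2 + 1.7*cos(h) - 2.93)^2
(5) = (-40*b^2*q + 40*b^2 - 3*b*q^2 + 3*b*q + q^3 - q^2 - (2*b - q)*(40*b^2 + 6*b*q - 3*b - 3*q^2 + 2*q))/(40*b^2*q - 40*b^2 + 3*b*q^2 - 3*b*q - q^3 + q^2)^2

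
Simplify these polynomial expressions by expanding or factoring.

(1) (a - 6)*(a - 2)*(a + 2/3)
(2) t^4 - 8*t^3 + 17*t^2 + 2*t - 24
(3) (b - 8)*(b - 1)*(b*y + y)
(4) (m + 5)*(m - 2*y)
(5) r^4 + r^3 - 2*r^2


(1) = a^3 - 22*a^2/3 + 20*a/3 + 8
(2) = (t - 4)*(t - 3)*(t - 2)*(t + 1)
(3) = b^3*y - 8*b^2*y - b*y + 8*y
(4) = m^2 - 2*m*y + 5*m - 10*y
(5) = r^2*(r - 1)*(r + 2)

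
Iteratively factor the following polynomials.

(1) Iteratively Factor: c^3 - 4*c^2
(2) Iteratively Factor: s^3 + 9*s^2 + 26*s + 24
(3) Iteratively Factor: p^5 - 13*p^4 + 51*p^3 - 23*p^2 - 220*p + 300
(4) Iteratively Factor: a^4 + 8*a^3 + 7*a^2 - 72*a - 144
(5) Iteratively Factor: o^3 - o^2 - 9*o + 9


(1) = (c - 4)*(c^2) = c*(c - 4)*(c)
(2) = (s + 4)*(s^2 + 5*s + 6) = (s + 2)*(s + 4)*(s + 3)
(3) = (p - 5)*(p^4 - 8*p^3 + 11*p^2 + 32*p - 60) = (p - 5)*(p + 2)*(p^3 - 10*p^2 + 31*p - 30) = (p - 5)^2*(p + 2)*(p^2 - 5*p + 6) = (p - 5)^2*(p - 3)*(p + 2)*(p - 2)
(4) = (a + 4)*(a^3 + 4*a^2 - 9*a - 36) = (a - 3)*(a + 4)*(a^2 + 7*a + 12) = (a - 3)*(a + 3)*(a + 4)*(a + 4)
(5) = (o - 3)*(o^2 + 2*o - 3) = (o - 3)*(o + 3)*(o - 1)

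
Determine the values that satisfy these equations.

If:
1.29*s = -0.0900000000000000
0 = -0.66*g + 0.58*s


Then:
g = -0.06
s = -0.07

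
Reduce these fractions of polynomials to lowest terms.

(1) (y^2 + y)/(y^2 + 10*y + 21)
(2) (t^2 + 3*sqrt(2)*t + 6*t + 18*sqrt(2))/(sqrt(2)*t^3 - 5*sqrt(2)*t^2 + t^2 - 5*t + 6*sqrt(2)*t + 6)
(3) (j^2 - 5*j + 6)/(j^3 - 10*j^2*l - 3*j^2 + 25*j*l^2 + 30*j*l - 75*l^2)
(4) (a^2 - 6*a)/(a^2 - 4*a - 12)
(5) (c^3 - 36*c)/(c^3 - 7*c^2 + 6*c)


(1) = (y^2 + y)/(y^2 + 10*y + 21)
(2) = (t^2 + t*(3*sqrt(2) + 6) + 18*sqrt(2))/(sqrt(2)*t^3 + t^2*(1 - 5*sqrt(2)) + t*(-5 + 6*sqrt(2)) + 6)
(3) = (j - 2)/(j^2 - 10*j*l + 25*l^2)
(4) = a/(a + 2)
(5) = (c + 6)/(c - 1)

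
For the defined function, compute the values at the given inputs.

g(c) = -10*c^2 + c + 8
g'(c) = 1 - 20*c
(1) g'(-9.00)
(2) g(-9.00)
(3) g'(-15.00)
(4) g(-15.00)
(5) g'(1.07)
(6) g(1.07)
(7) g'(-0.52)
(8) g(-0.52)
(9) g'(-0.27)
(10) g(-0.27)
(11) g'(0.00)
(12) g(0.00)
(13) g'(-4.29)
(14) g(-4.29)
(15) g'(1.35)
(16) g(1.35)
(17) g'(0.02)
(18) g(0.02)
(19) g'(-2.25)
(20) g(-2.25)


(1) = 181.00
(2) = -811.00
(3) = 301.00
(4) = -2257.00
(5) = -20.40
(6) = -2.38
(7) = 11.40
(8) = 4.78
(9) = 6.40
(10) = 7.00
(11) = 1.00
(12) = 8.00
(13) = 86.80
(14) = -180.33
(15) = -26.00
(16) = -8.88
(17) = 0.60
(18) = 8.02
(19) = 46.00
(20) = -44.88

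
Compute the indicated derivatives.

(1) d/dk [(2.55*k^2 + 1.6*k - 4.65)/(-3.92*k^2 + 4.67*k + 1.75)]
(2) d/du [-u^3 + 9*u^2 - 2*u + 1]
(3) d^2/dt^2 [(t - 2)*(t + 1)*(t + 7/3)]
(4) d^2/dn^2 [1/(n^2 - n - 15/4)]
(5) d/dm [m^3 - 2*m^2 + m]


(1) = (18.1805*k^2 - 27.531*k + 24.5155)/(15.3664*k^4 - 36.6128*k^3 + 8.0889*k^2 + 16.345*k + 3.0625)
(2) = -3*u^2 + 18*u - 2
(3) = 6*t + 8/3
(4) = 32*(4*n^2 - 4*n - 4*(2*n - 1)^2 - 15)/(-4*n^2 + 4*n + 15)^3
(5) = 3*m^2 - 4*m + 1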